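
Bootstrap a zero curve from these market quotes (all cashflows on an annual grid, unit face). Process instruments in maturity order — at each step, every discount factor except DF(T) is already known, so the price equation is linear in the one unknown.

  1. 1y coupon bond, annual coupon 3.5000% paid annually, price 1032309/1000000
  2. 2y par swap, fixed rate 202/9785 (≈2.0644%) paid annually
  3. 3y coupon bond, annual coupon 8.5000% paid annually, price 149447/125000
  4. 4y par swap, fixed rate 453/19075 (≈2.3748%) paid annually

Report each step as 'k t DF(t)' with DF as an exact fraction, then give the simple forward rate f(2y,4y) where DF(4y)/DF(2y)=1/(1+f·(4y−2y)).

1 1 4987/5000
2 2 2399/2500
3 3 4743/5000
4 4 4547/5000
f(2y,4y) = ((2399/2500)/(4547/5000) − 1)/(2) = 251/9094 ≈ 2.7601%

step 1 [1y] bond c/1=7/200: DF=(1032309/1000000 − 7/200·(0))/(1+7/200) = 4987/5000 ≈ 0.997400
step 2 [2y] swap r/1=202/9785: DF=(1 − 202/9785·(0.997400))/(1+202/9785) = 2399/2500 ≈ 0.959600
step 3 [3y] bond c/1=17/200: DF=(149447/125000 − 17/200·(0.997400+0.959600))/(1+17/200) = 4743/5000 ≈ 0.948600
step 4 [4y] swap r/1=453/19075: DF=(1 − 453/19075·(0.997400+0.959600+0.948600))/(1+453/19075) = 4547/5000 ≈ 0.909400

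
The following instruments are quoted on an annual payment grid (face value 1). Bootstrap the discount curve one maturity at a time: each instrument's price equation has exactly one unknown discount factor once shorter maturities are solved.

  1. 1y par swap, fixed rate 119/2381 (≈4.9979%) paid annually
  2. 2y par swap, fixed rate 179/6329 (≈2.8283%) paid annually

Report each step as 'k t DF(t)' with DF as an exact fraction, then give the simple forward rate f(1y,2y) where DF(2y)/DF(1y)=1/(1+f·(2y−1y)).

step 1 [1y] swap r/1=119/2381: DF=(1 − 119/2381·(0))/(1+119/2381) = 2381/2500 ≈ 0.952400
step 2 [2y] swap r/1=179/6329: DF=(1 − 179/6329·(0.952400))/(1+179/6329) = 9463/10000 ≈ 0.946300

1 1 2381/2500
2 2 9463/10000
f(1y,2y) = ((2381/2500)/(9463/10000) − 1)/(1) = 61/9463 ≈ 0.6446%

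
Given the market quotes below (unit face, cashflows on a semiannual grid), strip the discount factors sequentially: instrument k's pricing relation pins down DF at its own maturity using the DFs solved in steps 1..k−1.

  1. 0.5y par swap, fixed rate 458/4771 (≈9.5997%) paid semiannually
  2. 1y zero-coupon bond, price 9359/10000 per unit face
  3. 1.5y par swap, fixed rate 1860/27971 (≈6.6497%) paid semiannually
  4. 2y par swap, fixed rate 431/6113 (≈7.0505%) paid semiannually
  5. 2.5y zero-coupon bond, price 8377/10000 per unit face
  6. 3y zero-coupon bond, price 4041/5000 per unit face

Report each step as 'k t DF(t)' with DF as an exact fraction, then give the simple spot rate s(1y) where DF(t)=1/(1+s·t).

step 1 [0.5y] swap r/2=229/4771: DF=(1 − 229/4771·(0))/(1+229/4771) = 4771/5000 ≈ 0.954200
step 2 [1y] zero: DF = P = 9359/10000 ≈ 0.935900
step 3 [1.5y] swap r/2=930/27971: DF=(1 − 930/27971·(0.954200+0.935900))/(1+930/27971) = 907/1000 ≈ 0.907000
step 4 [2y] swap r/2=431/12226: DF=(1 − 431/12226·(0.954200+0.935900+0.907000))/(1+431/12226) = 8707/10000 ≈ 0.870700
step 5 [2.5y] zero: DF = P = 8377/10000 ≈ 0.837700
step 6 [3y] zero: DF = P = 4041/5000 ≈ 0.808200

1 1/2 4771/5000
2 1 9359/10000
3 3/2 907/1000
4 2 8707/10000
5 5/2 8377/10000
6 3 4041/5000
s(1y) = (1/(9359/10000) − 1)/(1) = 641/9359 ≈ 6.8490%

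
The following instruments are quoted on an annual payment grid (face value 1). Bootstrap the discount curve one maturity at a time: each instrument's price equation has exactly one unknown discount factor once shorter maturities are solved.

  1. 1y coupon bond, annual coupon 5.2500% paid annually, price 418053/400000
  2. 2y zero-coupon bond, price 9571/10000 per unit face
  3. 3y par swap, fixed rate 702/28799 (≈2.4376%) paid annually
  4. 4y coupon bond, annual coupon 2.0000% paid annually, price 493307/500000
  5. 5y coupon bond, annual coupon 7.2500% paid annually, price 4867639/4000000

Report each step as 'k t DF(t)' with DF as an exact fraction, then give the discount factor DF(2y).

1 1 993/1000
2 2 9571/10000
3 3 4649/5000
4 4 2277/2500
5 5 549/625
DF(2y) = 9571/10000 ≈ 0.957100

step 1 [1y] bond c/1=21/400: DF=(418053/400000 − 21/400·(0))/(1+21/400) = 993/1000 ≈ 0.993000
step 2 [2y] zero: DF = P = 9571/10000 ≈ 0.957100
step 3 [3y] swap r/1=702/28799: DF=(1 − 702/28799·(0.993000+0.957100))/(1+702/28799) = 4649/5000 ≈ 0.929800
step 4 [4y] bond c/1=1/50: DF=(493307/500000 − 1/50·(0.993000+0.957100+0.929800))/(1+1/50) = 2277/2500 ≈ 0.910800
step 5 [5y] bond c/1=29/400: DF=(4867639/4000000 − 29/400·(0.993000+0.957100+0.929800+0.910800))/(1+29/400) = 549/625 ≈ 0.878400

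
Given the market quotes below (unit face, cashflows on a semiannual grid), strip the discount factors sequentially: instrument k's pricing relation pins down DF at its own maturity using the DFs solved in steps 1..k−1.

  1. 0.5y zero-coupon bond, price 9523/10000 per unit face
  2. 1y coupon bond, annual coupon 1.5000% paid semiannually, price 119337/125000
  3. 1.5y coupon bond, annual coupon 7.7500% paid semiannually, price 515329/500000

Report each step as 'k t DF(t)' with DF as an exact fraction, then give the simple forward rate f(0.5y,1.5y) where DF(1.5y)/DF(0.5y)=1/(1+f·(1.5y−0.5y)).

1 1/2 9523/10000
2 1 1881/2000
3 3/2 576/625
f(0.5y,1.5y) = ((9523/10000)/(576/625) − 1)/(1) = 307/9216 ≈ 3.3312%

step 1 [0.5y] zero: DF = P = 9523/10000 ≈ 0.952300
step 2 [1y] bond c/2=3/400: DF=(119337/125000 − 3/400·(0.952300))/(1+3/400) = 1881/2000 ≈ 0.940500
step 3 [1.5y] bond c/2=31/800: DF=(515329/500000 − 31/800·(0.952300+0.940500))/(1+31/800) = 576/625 ≈ 0.921600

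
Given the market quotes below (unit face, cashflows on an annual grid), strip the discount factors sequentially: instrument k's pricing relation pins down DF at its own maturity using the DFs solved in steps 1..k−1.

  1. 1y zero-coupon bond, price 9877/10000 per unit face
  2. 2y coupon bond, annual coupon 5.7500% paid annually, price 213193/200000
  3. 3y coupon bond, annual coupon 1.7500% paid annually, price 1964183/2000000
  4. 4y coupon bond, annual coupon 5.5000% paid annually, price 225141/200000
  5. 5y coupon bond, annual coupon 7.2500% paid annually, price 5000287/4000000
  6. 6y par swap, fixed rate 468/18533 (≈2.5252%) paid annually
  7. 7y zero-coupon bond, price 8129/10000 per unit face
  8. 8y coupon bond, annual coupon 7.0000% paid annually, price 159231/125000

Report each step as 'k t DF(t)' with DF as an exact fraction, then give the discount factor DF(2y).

step 1 [1y] zero: DF = P = 9877/10000 ≈ 0.987700
step 2 [2y] bond c/1=23/400: DF=(213193/200000 − 23/400·(0.987700))/(1+23/400) = 9543/10000 ≈ 0.954300
step 3 [3y] bond c/1=7/400: DF=(1964183/2000000 − 7/400·(0.987700+0.954300))/(1+7/400) = 4659/5000 ≈ 0.931800
step 4 [4y] bond c/1=11/200: DF=(225141/200000 − 11/200·(0.987700+0.954300+0.931800))/(1+11/200) = 2293/2500 ≈ 0.917200
step 5 [5y] bond c/1=29/400: DF=(5000287/4000000 − 29/400·(0.987700+0.954300+0.931800+0.917200))/(1+29/400) = 9093/10000 ≈ 0.909300
step 6 [6y] swap r/1=468/18533: DF=(1 − 468/18533·(0.987700+0.954300+0.931800+0.917200+0.909300))/(1+468/18533) = 2149/2500 ≈ 0.859600
step 7 [7y] zero: DF = P = 8129/10000 ≈ 0.812900
step 8 [8y] bond c/1=7/100: DF=(159231/125000 − 7/100·(0.987700+0.954300+0.931800+0.917200+0.909300+0.859600+0.812900))/(1+7/100) = 967/1250 ≈ 0.773600

1 1 9877/10000
2 2 9543/10000
3 3 4659/5000
4 4 2293/2500
5 5 9093/10000
6 6 2149/2500
7 7 8129/10000
8 8 967/1250
DF(2y) = 9543/10000 ≈ 0.954300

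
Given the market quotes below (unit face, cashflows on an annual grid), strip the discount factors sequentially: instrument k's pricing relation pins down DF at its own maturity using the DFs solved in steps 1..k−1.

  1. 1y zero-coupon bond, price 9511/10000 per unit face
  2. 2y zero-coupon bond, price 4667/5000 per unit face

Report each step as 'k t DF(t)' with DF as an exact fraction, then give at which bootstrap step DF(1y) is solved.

1 1 9511/10000
2 2 4667/5000
DF(1y) is solved at step 1

step 1 [1y] zero: DF = P = 9511/10000 ≈ 0.951100
step 2 [2y] zero: DF = P = 4667/5000 ≈ 0.933400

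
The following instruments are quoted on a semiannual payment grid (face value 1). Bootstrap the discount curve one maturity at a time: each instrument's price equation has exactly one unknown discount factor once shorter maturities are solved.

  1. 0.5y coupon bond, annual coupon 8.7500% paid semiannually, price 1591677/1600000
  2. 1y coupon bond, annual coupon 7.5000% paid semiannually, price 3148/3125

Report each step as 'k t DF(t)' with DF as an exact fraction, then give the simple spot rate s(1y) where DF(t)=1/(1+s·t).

step 1 [0.5y] bond c/2=7/160: DF=(1591677/1600000 − 7/160·(0))/(1+7/160) = 9531/10000 ≈ 0.953100
step 2 [1y] bond c/2=3/80: DF=(3148/3125 − 3/80·(0.953100))/(1+3/80) = 1873/2000 ≈ 0.936500

1 1/2 9531/10000
2 1 1873/2000
s(1y) = (1/(1873/2000) − 1)/(1) = 127/1873 ≈ 6.7806%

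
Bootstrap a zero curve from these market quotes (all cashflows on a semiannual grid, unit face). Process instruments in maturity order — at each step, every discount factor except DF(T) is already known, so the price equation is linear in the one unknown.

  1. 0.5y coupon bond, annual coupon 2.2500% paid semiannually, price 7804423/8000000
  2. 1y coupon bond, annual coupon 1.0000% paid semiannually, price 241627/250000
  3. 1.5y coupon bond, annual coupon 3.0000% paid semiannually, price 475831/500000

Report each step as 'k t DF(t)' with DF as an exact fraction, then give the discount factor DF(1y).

step 1 [0.5y] bond c/2=9/800: DF=(7804423/8000000 − 9/800·(0))/(1+9/800) = 9647/10000 ≈ 0.964700
step 2 [1y] bond c/2=1/200: DF=(241627/250000 − 1/200·(0.964700))/(1+1/200) = 9569/10000 ≈ 0.956900
step 3 [1.5y] bond c/2=3/200: DF=(475831/500000 − 3/200·(0.964700+0.956900))/(1+3/200) = 2273/2500 ≈ 0.909200

1 1/2 9647/10000
2 1 9569/10000
3 3/2 2273/2500
DF(1y) = 9569/10000 ≈ 0.956900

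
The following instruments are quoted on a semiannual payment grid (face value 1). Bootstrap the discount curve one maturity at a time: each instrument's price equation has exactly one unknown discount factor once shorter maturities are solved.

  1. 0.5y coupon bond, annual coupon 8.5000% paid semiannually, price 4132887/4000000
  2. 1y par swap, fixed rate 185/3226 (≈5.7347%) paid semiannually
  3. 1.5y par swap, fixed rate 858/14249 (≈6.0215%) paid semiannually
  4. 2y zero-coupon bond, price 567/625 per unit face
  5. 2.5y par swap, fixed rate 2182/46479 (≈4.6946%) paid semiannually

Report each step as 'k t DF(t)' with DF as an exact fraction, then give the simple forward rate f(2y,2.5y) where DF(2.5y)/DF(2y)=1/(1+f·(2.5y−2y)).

step 1 [0.5y] bond c/2=17/400: DF=(4132887/4000000 − 17/400·(0))/(1+17/400) = 9911/10000 ≈ 0.991100
step 2 [1y] swap r/2=185/6452: DF=(1 − 185/6452·(0.991100))/(1+185/6452) = 1889/2000 ≈ 0.944500
step 3 [1.5y] swap r/2=429/14249: DF=(1 − 429/14249·(0.991100+0.944500))/(1+429/14249) = 4571/5000 ≈ 0.914200
step 4 [2y] zero: DF = P = 567/625 ≈ 0.907200
step 5 [2.5y] swap r/2=1091/46479: DF=(1 − 1091/46479·(0.991100+0.944500+0.914200+0.907200))/(1+1091/46479) = 8909/10000 ≈ 0.890900

1 1/2 9911/10000
2 1 1889/2000
3 3/2 4571/5000
4 2 567/625
5 5/2 8909/10000
f(2y,2.5y) = ((567/625)/(8909/10000) − 1)/(1/2) = 326/8909 ≈ 3.6592%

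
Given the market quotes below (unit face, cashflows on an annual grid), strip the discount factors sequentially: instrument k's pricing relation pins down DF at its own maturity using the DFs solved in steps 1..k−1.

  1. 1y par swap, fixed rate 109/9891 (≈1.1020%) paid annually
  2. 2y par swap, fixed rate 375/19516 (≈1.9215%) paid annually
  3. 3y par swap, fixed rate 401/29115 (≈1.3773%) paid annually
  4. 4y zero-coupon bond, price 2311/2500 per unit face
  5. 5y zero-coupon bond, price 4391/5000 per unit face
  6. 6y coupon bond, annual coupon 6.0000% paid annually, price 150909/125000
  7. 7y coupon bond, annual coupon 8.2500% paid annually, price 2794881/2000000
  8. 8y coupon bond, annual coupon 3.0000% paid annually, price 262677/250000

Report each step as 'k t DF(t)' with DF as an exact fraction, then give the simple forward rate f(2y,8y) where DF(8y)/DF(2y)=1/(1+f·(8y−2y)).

1 1 9891/10000
2 2 77/80
3 3 9599/10000
4 4 2311/2500
5 5 4391/5000
6 6 8721/10000
7 7 2163/2500
8 8 4161/5000
f(2y,8y) = ((77/80)/(4161/5000) − 1)/(6) = 1303/49932 ≈ 2.6095%

step 1 [1y] swap r/1=109/9891: DF=(1 − 109/9891·(0))/(1+109/9891) = 9891/10000 ≈ 0.989100
step 2 [2y] swap r/1=375/19516: DF=(1 − 375/19516·(0.989100))/(1+375/19516) = 77/80 ≈ 0.962500
step 3 [3y] swap r/1=401/29115: DF=(1 − 401/29115·(0.989100+0.962500))/(1+401/29115) = 9599/10000 ≈ 0.959900
step 4 [4y] zero: DF = P = 2311/2500 ≈ 0.924400
step 5 [5y] zero: DF = P = 4391/5000 ≈ 0.878200
step 6 [6y] bond c/1=3/50: DF=(150909/125000 − 3/50·(0.989100+0.962500+0.959900+0.924400+0.878200))/(1+3/50) = 8721/10000 ≈ 0.872100
step 7 [7y] bond c/1=33/400: DF=(2794881/2000000 − 33/400·(0.989100+0.962500+0.959900+0.924400+0.878200+0.872100))/(1+33/400) = 2163/2500 ≈ 0.865200
step 8 [8y] bond c/1=3/100: DF=(262677/250000 − 3/100·(0.989100+0.962500+0.959900+0.924400+0.878200+0.872100+0.865200))/(1+3/100) = 4161/5000 ≈ 0.832200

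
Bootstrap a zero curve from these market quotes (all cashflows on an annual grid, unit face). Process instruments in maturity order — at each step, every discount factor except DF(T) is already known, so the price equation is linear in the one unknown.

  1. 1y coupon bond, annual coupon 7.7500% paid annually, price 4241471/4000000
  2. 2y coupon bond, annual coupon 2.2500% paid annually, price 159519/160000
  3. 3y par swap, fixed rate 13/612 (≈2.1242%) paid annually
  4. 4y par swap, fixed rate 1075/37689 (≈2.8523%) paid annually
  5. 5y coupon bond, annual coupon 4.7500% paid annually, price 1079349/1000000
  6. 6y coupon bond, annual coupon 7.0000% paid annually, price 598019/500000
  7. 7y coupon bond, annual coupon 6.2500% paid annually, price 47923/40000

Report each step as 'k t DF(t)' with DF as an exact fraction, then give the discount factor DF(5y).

1 1 9841/10000
2 2 4767/5000
3 3 9389/10000
4 4 357/400
5 5 1719/2000
6 6 163/200
7 7 4037/5000
DF(5y) = 1719/2000 ≈ 0.859500

step 1 [1y] bond c/1=31/400: DF=(4241471/4000000 − 31/400·(0))/(1+31/400) = 9841/10000 ≈ 0.984100
step 2 [2y] bond c/1=9/400: DF=(159519/160000 − 9/400·(0.984100))/(1+9/400) = 4767/5000 ≈ 0.953400
step 3 [3y] swap r/1=13/612: DF=(1 − 13/612·(0.984100+0.953400))/(1+13/612) = 9389/10000 ≈ 0.938900
step 4 [4y] swap r/1=1075/37689: DF=(1 − 1075/37689·(0.984100+0.953400+0.938900))/(1+1075/37689) = 357/400 ≈ 0.892500
step 5 [5y] bond c/1=19/400: DF=(1079349/1000000 − 19/400·(0.984100+0.953400+0.938900+0.892500))/(1+19/400) = 1719/2000 ≈ 0.859500
step 6 [6y] bond c/1=7/100: DF=(598019/500000 − 7/100·(0.984100+0.953400+0.938900+0.892500+0.859500))/(1+7/100) = 163/200 ≈ 0.815000
step 7 [7y] bond c/1=1/16: DF=(47923/40000 − 1/16·(0.984100+0.953400+0.938900+0.892500+0.859500+0.815000))/(1+1/16) = 4037/5000 ≈ 0.807400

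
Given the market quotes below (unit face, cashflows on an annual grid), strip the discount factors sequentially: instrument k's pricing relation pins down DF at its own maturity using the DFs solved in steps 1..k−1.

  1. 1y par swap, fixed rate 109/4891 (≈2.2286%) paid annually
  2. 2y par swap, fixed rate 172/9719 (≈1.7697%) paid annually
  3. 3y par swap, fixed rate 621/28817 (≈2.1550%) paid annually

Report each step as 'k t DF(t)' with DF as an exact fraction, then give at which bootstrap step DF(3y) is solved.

step 1 [1y] swap r/1=109/4891: DF=(1 − 109/4891·(0))/(1+109/4891) = 4891/5000 ≈ 0.978200
step 2 [2y] swap r/1=172/9719: DF=(1 − 172/9719·(0.978200))/(1+172/9719) = 1207/1250 ≈ 0.965600
step 3 [3y] swap r/1=621/28817: DF=(1 − 621/28817·(0.978200+0.965600))/(1+621/28817) = 9379/10000 ≈ 0.937900

1 1 4891/5000
2 2 1207/1250
3 3 9379/10000
DF(3y) is solved at step 3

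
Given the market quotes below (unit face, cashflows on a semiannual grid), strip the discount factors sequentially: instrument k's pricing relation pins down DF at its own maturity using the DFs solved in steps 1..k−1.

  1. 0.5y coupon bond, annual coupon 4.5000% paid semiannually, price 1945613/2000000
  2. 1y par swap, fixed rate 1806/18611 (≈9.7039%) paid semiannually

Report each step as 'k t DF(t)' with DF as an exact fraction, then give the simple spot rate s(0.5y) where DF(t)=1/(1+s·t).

1 1/2 4757/5000
2 1 9097/10000
s(0.5y) = (1/(4757/5000) − 1)/(1/2) = 486/4757 ≈ 10.2165%

step 1 [0.5y] bond c/2=9/400: DF=(1945613/2000000 − 9/400·(0))/(1+9/400) = 4757/5000 ≈ 0.951400
step 2 [1y] swap r/2=903/18611: DF=(1 − 903/18611·(0.951400))/(1+903/18611) = 9097/10000 ≈ 0.909700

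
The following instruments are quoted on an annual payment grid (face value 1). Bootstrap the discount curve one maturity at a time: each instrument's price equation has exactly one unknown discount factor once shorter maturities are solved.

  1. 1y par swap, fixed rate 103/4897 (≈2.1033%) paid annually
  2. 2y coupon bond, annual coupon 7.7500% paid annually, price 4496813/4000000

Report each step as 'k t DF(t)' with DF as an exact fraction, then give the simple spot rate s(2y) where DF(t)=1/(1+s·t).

step 1 [1y] swap r/1=103/4897: DF=(1 − 103/4897·(0))/(1+103/4897) = 4897/5000 ≈ 0.979400
step 2 [2y] bond c/1=31/400: DF=(4496813/4000000 − 31/400·(0.979400))/(1+31/400) = 9729/10000 ≈ 0.972900

1 1 4897/5000
2 2 9729/10000
s(2y) = (1/(9729/10000) − 1)/(2) = 271/19458 ≈ 1.3927%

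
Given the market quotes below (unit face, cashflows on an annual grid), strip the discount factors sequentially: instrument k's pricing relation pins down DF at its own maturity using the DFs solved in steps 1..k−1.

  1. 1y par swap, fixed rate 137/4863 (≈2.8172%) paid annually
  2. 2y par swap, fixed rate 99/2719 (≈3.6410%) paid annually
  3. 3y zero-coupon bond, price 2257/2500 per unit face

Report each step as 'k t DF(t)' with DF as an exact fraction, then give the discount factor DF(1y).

step 1 [1y] swap r/1=137/4863: DF=(1 − 137/4863·(0))/(1+137/4863) = 4863/5000 ≈ 0.972600
step 2 [2y] swap r/1=99/2719: DF=(1 − 99/2719·(0.972600))/(1+99/2719) = 9307/10000 ≈ 0.930700
step 3 [3y] zero: DF = P = 2257/2500 ≈ 0.902800

1 1 4863/5000
2 2 9307/10000
3 3 2257/2500
DF(1y) = 4863/5000 ≈ 0.972600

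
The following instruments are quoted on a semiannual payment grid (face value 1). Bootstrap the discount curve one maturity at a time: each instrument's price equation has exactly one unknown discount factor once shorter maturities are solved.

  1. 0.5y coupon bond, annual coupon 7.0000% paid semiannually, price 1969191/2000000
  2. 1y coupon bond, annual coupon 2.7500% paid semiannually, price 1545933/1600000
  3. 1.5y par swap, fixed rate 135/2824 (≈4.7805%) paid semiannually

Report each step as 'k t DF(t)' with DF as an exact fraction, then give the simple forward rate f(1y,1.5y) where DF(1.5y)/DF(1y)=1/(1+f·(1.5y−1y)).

step 1 [0.5y] bond c/2=7/200: DF=(1969191/2000000 − 7/200·(0))/(1+7/200) = 9513/10000 ≈ 0.951300
step 2 [1y] bond c/2=11/800: DF=(1545933/1600000 − 11/800·(0.951300))/(1+11/800) = 4701/5000 ≈ 0.940200
step 3 [1.5y] swap r/2=135/5648: DF=(1 − 135/5648·(0.951300+0.940200))/(1+135/5648) = 373/400 ≈ 0.932500

1 1/2 9513/10000
2 1 4701/5000
3 3/2 373/400
f(1y,1.5y) = ((4701/5000)/(373/400) − 1)/(1/2) = 154/9325 ≈ 1.6515%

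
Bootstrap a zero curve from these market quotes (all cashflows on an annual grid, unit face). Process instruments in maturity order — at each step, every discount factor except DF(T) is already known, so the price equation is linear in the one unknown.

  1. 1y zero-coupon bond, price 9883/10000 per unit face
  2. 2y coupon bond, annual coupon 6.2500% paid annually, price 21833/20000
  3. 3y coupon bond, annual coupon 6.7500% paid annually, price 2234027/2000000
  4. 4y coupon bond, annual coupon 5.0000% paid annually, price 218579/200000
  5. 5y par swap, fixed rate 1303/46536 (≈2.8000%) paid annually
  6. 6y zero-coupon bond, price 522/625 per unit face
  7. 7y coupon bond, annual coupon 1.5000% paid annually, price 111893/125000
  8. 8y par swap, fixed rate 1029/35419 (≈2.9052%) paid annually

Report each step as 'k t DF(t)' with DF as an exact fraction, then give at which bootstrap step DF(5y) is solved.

step 1 [1y] zero: DF = P = 9883/10000 ≈ 0.988300
step 2 [2y] bond c/1=1/16: DF=(21833/20000 − 1/16·(0.988300))/(1+1/16) = 9693/10000 ≈ 0.969300
step 3 [3y] bond c/1=27/400: DF=(2234027/2000000 − 27/400·(0.988300+0.969300))/(1+27/400) = 4613/5000 ≈ 0.922600
step 4 [4y] bond c/1=1/20: DF=(218579/200000 − 1/20·(0.988300+0.969300+0.922600))/(1+1/20) = 9037/10000 ≈ 0.903700
step 5 [5y] swap r/1=1303/46536: DF=(1 − 1303/46536·(0.988300+0.969300+0.922600+0.903700))/(1+1303/46536) = 8697/10000 ≈ 0.869700
step 6 [6y] zero: DF = P = 522/625 ≈ 0.835200
step 7 [7y] bond c/1=3/200: DF=(111893/125000 − 3/200·(0.988300+0.969300+0.922600+0.903700+0.869700+0.835200))/(1+3/200) = 1001/1250 ≈ 0.800800
step 8 [8y] swap r/1=1029/35419: DF=(1 − 1029/35419·(0.988300+0.969300+0.922600+0.903700+0.869700+0.835200+0.800800))/(1+1029/35419) = 3971/5000 ≈ 0.794200

1 1 9883/10000
2 2 9693/10000
3 3 4613/5000
4 4 9037/10000
5 5 8697/10000
6 6 522/625
7 7 1001/1250
8 8 3971/5000
DF(5y) is solved at step 5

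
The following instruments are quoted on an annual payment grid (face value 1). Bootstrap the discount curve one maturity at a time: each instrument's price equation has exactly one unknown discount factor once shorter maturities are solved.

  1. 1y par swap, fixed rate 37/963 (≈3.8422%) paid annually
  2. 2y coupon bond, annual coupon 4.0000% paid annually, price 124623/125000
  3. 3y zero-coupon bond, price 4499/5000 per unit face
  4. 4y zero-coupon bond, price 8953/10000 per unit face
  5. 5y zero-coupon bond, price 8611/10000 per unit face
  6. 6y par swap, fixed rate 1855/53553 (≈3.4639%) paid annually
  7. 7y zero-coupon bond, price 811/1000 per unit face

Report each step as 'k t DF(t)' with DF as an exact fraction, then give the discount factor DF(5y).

step 1 [1y] swap r/1=37/963: DF=(1 − 37/963·(0))/(1+37/963) = 963/1000 ≈ 0.963000
step 2 [2y] bond c/1=1/25: DF=(124623/125000 − 1/25·(0.963000))/(1+1/25) = 576/625 ≈ 0.921600
step 3 [3y] zero: DF = P = 4499/5000 ≈ 0.899800
step 4 [4y] zero: DF = P = 8953/10000 ≈ 0.895300
step 5 [5y] zero: DF = P = 8611/10000 ≈ 0.861100
step 6 [6y] swap r/1=1855/53553: DF=(1 − 1855/53553·(0.963000+0.921600+0.899800+0.895300+0.861100))/(1+1855/53553) = 1629/2000 ≈ 0.814500
step 7 [7y] zero: DF = P = 811/1000 ≈ 0.811000

1 1 963/1000
2 2 576/625
3 3 4499/5000
4 4 8953/10000
5 5 8611/10000
6 6 1629/2000
7 7 811/1000
DF(5y) = 8611/10000 ≈ 0.861100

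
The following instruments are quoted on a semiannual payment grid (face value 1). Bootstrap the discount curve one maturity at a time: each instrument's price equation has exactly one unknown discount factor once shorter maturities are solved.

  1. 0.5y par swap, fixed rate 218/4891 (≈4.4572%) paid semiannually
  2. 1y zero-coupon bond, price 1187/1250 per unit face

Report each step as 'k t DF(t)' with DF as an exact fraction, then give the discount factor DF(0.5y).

1 1/2 4891/5000
2 1 1187/1250
DF(0.5y) = 4891/5000 ≈ 0.978200

step 1 [0.5y] swap r/2=109/4891: DF=(1 − 109/4891·(0))/(1+109/4891) = 4891/5000 ≈ 0.978200
step 2 [1y] zero: DF = P = 1187/1250 ≈ 0.949600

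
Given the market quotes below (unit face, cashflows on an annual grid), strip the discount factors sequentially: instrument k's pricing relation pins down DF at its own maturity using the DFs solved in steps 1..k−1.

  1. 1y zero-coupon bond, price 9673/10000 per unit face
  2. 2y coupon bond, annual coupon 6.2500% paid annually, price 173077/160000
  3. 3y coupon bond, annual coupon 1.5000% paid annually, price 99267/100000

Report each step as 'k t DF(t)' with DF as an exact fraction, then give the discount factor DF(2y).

step 1 [1y] zero: DF = P = 9673/10000 ≈ 0.967300
step 2 [2y] bond c/1=1/16: DF=(173077/160000 − 1/16·(0.967300))/(1+1/16) = 2403/2500 ≈ 0.961200
step 3 [3y] bond c/1=3/200: DF=(99267/100000 − 3/200·(0.967300+0.961200))/(1+3/200) = 1899/2000 ≈ 0.949500

1 1 9673/10000
2 2 2403/2500
3 3 1899/2000
DF(2y) = 2403/2500 ≈ 0.961200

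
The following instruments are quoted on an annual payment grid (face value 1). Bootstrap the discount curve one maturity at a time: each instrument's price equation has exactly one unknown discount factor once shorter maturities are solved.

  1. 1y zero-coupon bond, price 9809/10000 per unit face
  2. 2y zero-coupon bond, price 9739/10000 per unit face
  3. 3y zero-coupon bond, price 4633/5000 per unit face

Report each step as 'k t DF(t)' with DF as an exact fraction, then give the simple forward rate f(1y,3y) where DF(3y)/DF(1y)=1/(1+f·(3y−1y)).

1 1 9809/10000
2 2 9739/10000
3 3 4633/5000
f(1y,3y) = ((9809/10000)/(4633/5000) − 1)/(2) = 543/18532 ≈ 2.9301%

step 1 [1y] zero: DF = P = 9809/10000 ≈ 0.980900
step 2 [2y] zero: DF = P = 9739/10000 ≈ 0.973900
step 3 [3y] zero: DF = P = 4633/5000 ≈ 0.926600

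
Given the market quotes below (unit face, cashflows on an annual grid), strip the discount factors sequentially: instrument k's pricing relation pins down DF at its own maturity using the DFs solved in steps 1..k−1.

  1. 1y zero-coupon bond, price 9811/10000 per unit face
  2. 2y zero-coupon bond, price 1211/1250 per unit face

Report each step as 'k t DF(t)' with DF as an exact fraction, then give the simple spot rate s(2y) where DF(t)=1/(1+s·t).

step 1 [1y] zero: DF = P = 9811/10000 ≈ 0.981100
step 2 [2y] zero: DF = P = 1211/1250 ≈ 0.968800

1 1 9811/10000
2 2 1211/1250
s(2y) = (1/(1211/1250) − 1)/(2) = 39/2422 ≈ 1.6102%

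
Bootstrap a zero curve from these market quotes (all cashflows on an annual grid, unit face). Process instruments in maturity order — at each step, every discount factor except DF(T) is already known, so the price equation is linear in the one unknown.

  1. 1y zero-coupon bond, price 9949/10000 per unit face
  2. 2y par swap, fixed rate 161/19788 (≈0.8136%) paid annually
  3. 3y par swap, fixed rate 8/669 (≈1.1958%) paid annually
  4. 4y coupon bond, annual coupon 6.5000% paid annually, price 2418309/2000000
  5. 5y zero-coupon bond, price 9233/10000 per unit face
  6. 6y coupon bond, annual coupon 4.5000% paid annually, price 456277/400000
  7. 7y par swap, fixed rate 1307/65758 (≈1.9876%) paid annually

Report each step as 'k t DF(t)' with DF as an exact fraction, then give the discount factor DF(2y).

1 1 9949/10000
2 2 9839/10000
3 3 603/625
4 4 9557/10000
5 5 9233/10000
6 6 8839/10000
7 7 8693/10000
DF(2y) = 9839/10000 ≈ 0.983900

step 1 [1y] zero: DF = P = 9949/10000 ≈ 0.994900
step 2 [2y] swap r/1=161/19788: DF=(1 − 161/19788·(0.994900))/(1+161/19788) = 9839/10000 ≈ 0.983900
step 3 [3y] swap r/1=8/669: DF=(1 − 8/669·(0.994900+0.983900))/(1+8/669) = 603/625 ≈ 0.964800
step 4 [4y] bond c/1=13/200: DF=(2418309/2000000 − 13/200·(0.994900+0.983900+0.964800))/(1+13/200) = 9557/10000 ≈ 0.955700
step 5 [5y] zero: DF = P = 9233/10000 ≈ 0.923300
step 6 [6y] bond c/1=9/200: DF=(456277/400000 − 9/200·(0.994900+0.983900+0.964800+0.955700+0.923300))/(1+9/200) = 8839/10000 ≈ 0.883900
step 7 [7y] swap r/1=1307/65758: DF=(1 − 1307/65758·(0.994900+0.983900+0.964800+0.955700+0.923300+0.883900))/(1+1307/65758) = 8693/10000 ≈ 0.869300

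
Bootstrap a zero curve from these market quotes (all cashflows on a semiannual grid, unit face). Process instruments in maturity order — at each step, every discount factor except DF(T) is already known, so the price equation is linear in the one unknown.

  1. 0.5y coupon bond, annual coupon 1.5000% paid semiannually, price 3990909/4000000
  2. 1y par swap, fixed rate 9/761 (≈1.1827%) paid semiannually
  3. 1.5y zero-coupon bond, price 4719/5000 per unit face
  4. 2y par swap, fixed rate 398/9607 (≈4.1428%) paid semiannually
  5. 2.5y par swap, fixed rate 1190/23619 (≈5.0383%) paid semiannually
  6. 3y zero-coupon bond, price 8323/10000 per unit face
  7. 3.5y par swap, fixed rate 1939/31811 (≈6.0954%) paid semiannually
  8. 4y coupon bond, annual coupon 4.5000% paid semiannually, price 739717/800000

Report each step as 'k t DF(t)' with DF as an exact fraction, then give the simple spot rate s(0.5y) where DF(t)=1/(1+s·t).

step 1 [0.5y] bond c/2=3/400: DF=(3990909/4000000 − 3/400·(0))/(1+3/400) = 9903/10000 ≈ 0.990300
step 2 [1y] swap r/2=9/1522: DF=(1 − 9/1522·(0.990300))/(1+9/1522) = 9883/10000 ≈ 0.988300
step 3 [1.5y] zero: DF = P = 4719/5000 ≈ 0.943800
step 4 [2y] swap r/2=199/9607: DF=(1 − 199/9607·(0.990300+0.988300+0.943800))/(1+199/9607) = 2301/2500 ≈ 0.920400
step 5 [2.5y] swap r/2=595/23619: DF=(1 − 595/23619·(0.990300+0.988300+0.943800+0.920400))/(1+595/23619) = 881/1000 ≈ 0.881000
step 6 [3y] zero: DF = P = 8323/10000 ≈ 0.832300
step 7 [3.5y] swap r/2=1939/63622: DF=(1 − 1939/63622·(0.990300+0.988300+0.943800+0.920400+0.881000+0.832300))/(1+1939/63622) = 8061/10000 ≈ 0.806100
step 8 [4y] bond c/2=9/400: DF=(739717/800000 − 9/400·(0.990300+0.988300+0.943800+0.920400+0.881000+0.832300+0.806100))/(1+9/400) = 7643/10000 ≈ 0.764300

1 1/2 9903/10000
2 1 9883/10000
3 3/2 4719/5000
4 2 2301/2500
5 5/2 881/1000
6 3 8323/10000
7 7/2 8061/10000
8 4 7643/10000
s(0.5y) = (1/(9903/10000) − 1)/(1/2) = 194/9903 ≈ 1.9590%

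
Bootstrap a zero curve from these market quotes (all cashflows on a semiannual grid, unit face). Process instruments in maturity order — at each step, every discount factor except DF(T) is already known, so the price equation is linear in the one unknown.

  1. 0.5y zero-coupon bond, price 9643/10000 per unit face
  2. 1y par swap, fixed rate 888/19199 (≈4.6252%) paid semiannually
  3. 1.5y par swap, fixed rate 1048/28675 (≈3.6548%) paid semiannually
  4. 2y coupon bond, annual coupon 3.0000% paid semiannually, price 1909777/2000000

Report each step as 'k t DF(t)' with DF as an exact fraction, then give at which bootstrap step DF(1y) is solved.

1 1/2 9643/10000
2 1 2389/2500
3 3/2 2369/2500
4 2 1123/1250
DF(1y) is solved at step 2

step 1 [0.5y] zero: DF = P = 9643/10000 ≈ 0.964300
step 2 [1y] swap r/2=444/19199: DF=(1 − 444/19199·(0.964300))/(1+444/19199) = 2389/2500 ≈ 0.955600
step 3 [1.5y] swap r/2=524/28675: DF=(1 − 524/28675·(0.964300+0.955600))/(1+524/28675) = 2369/2500 ≈ 0.947600
step 4 [2y] bond c/2=3/200: DF=(1909777/2000000 − 3/200·(0.964300+0.955600+0.947600))/(1+3/200) = 1123/1250 ≈ 0.898400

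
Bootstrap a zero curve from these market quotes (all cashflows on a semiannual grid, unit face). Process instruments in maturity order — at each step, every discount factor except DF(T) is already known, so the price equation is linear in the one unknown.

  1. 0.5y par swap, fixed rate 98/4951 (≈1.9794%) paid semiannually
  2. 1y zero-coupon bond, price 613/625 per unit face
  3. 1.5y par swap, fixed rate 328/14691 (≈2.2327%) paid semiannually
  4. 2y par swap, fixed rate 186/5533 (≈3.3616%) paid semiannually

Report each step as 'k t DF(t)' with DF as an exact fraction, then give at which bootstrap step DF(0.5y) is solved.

1 1/2 4951/5000
2 1 613/625
3 3/2 1209/1250
4 2 9349/10000
DF(0.5y) is solved at step 1

step 1 [0.5y] swap r/2=49/4951: DF=(1 − 49/4951·(0))/(1+49/4951) = 4951/5000 ≈ 0.990200
step 2 [1y] zero: DF = P = 613/625 ≈ 0.980800
step 3 [1.5y] swap r/2=164/14691: DF=(1 − 164/14691·(0.990200+0.980800))/(1+164/14691) = 1209/1250 ≈ 0.967200
step 4 [2y] swap r/2=93/5533: DF=(1 − 93/5533·(0.990200+0.980800+0.967200))/(1+93/5533) = 9349/10000 ≈ 0.934900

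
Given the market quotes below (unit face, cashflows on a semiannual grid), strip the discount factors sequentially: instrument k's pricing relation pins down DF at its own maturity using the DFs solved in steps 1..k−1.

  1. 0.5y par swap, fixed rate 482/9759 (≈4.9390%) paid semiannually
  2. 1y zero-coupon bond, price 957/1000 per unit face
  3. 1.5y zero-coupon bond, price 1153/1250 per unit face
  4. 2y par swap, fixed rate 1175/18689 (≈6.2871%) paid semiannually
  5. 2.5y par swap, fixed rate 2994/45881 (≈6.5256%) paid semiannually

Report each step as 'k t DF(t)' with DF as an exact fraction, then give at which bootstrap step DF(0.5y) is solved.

step 1 [0.5y] swap r/2=241/9759: DF=(1 − 241/9759·(0))/(1+241/9759) = 9759/10000 ≈ 0.975900
step 2 [1y] zero: DF = P = 957/1000 ≈ 0.957000
step 3 [1.5y] zero: DF = P = 1153/1250 ≈ 0.922400
step 4 [2y] swap r/2=1175/37378: DF=(1 − 1175/37378·(0.975900+0.957000+0.922400))/(1+1175/37378) = 353/400 ≈ 0.882500
step 5 [2.5y] swap r/2=1497/45881: DF=(1 − 1497/45881·(0.975900+0.957000+0.922400+0.882500))/(1+1497/45881) = 8503/10000 ≈ 0.850300

1 1/2 9759/10000
2 1 957/1000
3 3/2 1153/1250
4 2 353/400
5 5/2 8503/10000
DF(0.5y) is solved at step 1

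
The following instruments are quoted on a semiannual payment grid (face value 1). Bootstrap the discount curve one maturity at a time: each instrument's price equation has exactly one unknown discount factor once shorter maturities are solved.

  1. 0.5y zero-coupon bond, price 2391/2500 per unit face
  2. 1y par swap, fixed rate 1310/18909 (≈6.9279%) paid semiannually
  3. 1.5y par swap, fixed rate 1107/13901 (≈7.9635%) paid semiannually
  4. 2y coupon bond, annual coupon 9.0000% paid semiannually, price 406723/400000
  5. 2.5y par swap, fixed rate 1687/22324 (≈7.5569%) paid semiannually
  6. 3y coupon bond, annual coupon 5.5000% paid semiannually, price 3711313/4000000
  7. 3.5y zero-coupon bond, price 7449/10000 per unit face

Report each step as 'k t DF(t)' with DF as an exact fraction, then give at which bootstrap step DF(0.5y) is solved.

1 1/2 2391/2500
2 1 1869/2000
3 3/2 8893/10000
4 2 8533/10000
5 5/2 8313/10000
6 3 1567/2000
7 7/2 7449/10000
DF(0.5y) is solved at step 1

step 1 [0.5y] zero: DF = P = 2391/2500 ≈ 0.956400
step 2 [1y] swap r/2=655/18909: DF=(1 − 655/18909·(0.956400))/(1+655/18909) = 1869/2000 ≈ 0.934500
step 3 [1.5y] swap r/2=1107/27802: DF=(1 − 1107/27802·(0.956400+0.934500))/(1+1107/27802) = 8893/10000 ≈ 0.889300
step 4 [2y] bond c/2=9/200: DF=(406723/400000 − 9/200·(0.956400+0.934500+0.889300))/(1+9/200) = 8533/10000 ≈ 0.853300
step 5 [2.5y] swap r/2=1687/44648: DF=(1 − 1687/44648·(0.956400+0.934500+0.889300+0.853300))/(1+1687/44648) = 8313/10000 ≈ 0.831300
step 6 [3y] bond c/2=11/400: DF=(3711313/4000000 − 11/400·(0.956400+0.934500+0.889300+0.853300+0.831300))/(1+11/400) = 1567/2000 ≈ 0.783500
step 7 [3.5y] zero: DF = P = 7449/10000 ≈ 0.744900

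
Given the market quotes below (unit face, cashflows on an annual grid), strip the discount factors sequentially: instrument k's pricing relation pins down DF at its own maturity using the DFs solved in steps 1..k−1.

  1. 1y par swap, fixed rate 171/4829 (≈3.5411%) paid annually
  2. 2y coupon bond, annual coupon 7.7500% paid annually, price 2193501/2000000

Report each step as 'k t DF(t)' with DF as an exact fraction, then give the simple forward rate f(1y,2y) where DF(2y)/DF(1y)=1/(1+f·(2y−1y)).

1 1 4829/5000
2 2 2371/2500
f(1y,2y) = ((4829/5000)/(2371/2500) − 1)/(1) = 87/4742 ≈ 1.8347%

step 1 [1y] swap r/1=171/4829: DF=(1 − 171/4829·(0))/(1+171/4829) = 4829/5000 ≈ 0.965800
step 2 [2y] bond c/1=31/400: DF=(2193501/2000000 − 31/400·(0.965800))/(1+31/400) = 2371/2500 ≈ 0.948400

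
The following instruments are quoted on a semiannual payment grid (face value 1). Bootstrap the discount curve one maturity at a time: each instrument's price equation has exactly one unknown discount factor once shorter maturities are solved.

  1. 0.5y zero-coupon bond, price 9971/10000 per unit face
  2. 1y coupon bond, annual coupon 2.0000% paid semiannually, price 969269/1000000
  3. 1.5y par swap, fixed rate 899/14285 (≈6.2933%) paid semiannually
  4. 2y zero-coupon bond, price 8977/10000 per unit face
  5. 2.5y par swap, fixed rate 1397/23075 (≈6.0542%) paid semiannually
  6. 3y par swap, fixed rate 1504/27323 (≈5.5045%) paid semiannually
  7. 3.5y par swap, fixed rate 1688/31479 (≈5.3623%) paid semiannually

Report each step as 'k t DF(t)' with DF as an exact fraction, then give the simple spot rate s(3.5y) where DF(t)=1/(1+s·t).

1 1/2 9971/10000
2 1 4749/5000
3 3/2 9101/10000
4 2 8977/10000
5 5/2 8603/10000
6 3 531/625
7 7/2 1039/1250
s(3.5y) = (1/(1039/1250) − 1)/(7/2) = 422/7273 ≈ 5.8023%

step 1 [0.5y] zero: DF = P = 9971/10000 ≈ 0.997100
step 2 [1y] bond c/2=1/100: DF=(969269/1000000 − 1/100·(0.997100))/(1+1/100) = 4749/5000 ≈ 0.949800
step 3 [1.5y] swap r/2=899/28570: DF=(1 − 899/28570·(0.997100+0.949800))/(1+899/28570) = 9101/10000 ≈ 0.910100
step 4 [2y] zero: DF = P = 8977/10000 ≈ 0.897700
step 5 [2.5y] swap r/2=1397/46150: DF=(1 − 1397/46150·(0.997100+0.949800+0.910100+0.897700))/(1+1397/46150) = 8603/10000 ≈ 0.860300
step 6 [3y] swap r/2=752/27323: DF=(1 − 752/27323·(0.997100+0.949800+0.910100+0.897700+0.860300))/(1+752/27323) = 531/625 ≈ 0.849600
step 7 [3.5y] swap r/2=844/31479: DF=(1 − 844/31479·(0.997100+0.949800+0.910100+0.897700+0.860300+0.849600))/(1+844/31479) = 1039/1250 ≈ 0.831200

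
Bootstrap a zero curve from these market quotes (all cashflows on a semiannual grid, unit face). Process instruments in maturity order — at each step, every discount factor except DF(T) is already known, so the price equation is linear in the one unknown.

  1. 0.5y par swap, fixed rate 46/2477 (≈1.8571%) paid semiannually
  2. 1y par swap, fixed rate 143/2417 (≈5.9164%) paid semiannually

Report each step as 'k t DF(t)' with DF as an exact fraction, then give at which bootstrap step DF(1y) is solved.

1 1/2 2477/2500
2 1 2357/2500
DF(1y) is solved at step 2

step 1 [0.5y] swap r/2=23/2477: DF=(1 − 23/2477·(0))/(1+23/2477) = 2477/2500 ≈ 0.990800
step 2 [1y] swap r/2=143/4834: DF=(1 − 143/4834·(0.990800))/(1+143/4834) = 2357/2500 ≈ 0.942800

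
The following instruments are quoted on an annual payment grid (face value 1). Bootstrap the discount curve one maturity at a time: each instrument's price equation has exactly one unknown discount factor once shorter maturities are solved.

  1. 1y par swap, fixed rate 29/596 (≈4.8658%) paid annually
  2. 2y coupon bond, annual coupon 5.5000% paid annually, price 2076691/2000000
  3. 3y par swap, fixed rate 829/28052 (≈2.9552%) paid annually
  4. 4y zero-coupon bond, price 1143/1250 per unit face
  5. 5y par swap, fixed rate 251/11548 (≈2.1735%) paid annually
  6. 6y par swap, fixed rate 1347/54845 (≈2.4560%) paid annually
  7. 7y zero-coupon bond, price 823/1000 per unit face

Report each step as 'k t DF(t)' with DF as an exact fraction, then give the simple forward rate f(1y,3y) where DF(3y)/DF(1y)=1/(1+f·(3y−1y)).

1 1 596/625
2 2 1869/2000
3 3 9171/10000
4 4 1143/1250
5 5 2249/2500
6 6 8653/10000
7 7 823/1000
f(1y,3y) = ((596/625)/(9171/10000) − 1)/(2) = 365/18342 ≈ 1.9900%

step 1 [1y] swap r/1=29/596: DF=(1 − 29/596·(0))/(1+29/596) = 596/625 ≈ 0.953600
step 2 [2y] bond c/1=11/200: DF=(2076691/2000000 − 11/200·(0.953600))/(1+11/200) = 1869/2000 ≈ 0.934500
step 3 [3y] swap r/1=829/28052: DF=(1 − 829/28052·(0.953600+0.934500))/(1+829/28052) = 9171/10000 ≈ 0.917100
step 4 [4y] zero: DF = P = 1143/1250 ≈ 0.914400
step 5 [5y] swap r/1=251/11548: DF=(1 − 251/11548·(0.953600+0.934500+0.917100+0.914400))/(1+251/11548) = 2249/2500 ≈ 0.899600
step 6 [6y] swap r/1=1347/54845: DF=(1 − 1347/54845·(0.953600+0.934500+0.917100+0.914400+0.899600))/(1+1347/54845) = 8653/10000 ≈ 0.865300
step 7 [7y] zero: DF = P = 823/1000 ≈ 0.823000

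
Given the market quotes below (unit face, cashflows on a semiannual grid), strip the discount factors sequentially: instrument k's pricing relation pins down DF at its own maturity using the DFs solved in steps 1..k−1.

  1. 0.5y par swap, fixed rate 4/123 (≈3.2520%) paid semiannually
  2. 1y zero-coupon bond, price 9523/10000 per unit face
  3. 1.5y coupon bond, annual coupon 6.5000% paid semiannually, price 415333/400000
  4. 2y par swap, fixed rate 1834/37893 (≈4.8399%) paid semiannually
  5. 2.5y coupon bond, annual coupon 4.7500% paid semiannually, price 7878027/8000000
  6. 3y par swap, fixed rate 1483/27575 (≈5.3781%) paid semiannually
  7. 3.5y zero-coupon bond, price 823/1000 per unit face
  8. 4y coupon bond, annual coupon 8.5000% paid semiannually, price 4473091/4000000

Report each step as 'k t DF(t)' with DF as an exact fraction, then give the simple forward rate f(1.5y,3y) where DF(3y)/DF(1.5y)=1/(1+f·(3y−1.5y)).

step 1 [0.5y] swap r/2=2/123: DF=(1 − 2/123·(0))/(1+2/123) = 123/125 ≈ 0.984000
step 2 [1y] zero: DF = P = 9523/10000 ≈ 0.952300
step 3 [1.5y] bond c/2=13/400: DF=(415333/400000 − 13/400·(0.984000+0.952300))/(1+13/400) = 9447/10000 ≈ 0.944700
step 4 [2y] swap r/2=917/37893: DF=(1 − 917/37893·(0.984000+0.952300+0.944700))/(1+917/37893) = 9083/10000 ≈ 0.908300
step 5 [2.5y] bond c/2=19/800: DF=(7878027/8000000 − 19/800·(0.984000+0.952300+0.944700+0.908300))/(1+19/800) = 437/500 ≈ 0.874000
step 6 [3y] swap r/2=1483/55150: DF=(1 − 1483/55150·(0.984000+0.952300+0.944700+0.908300+0.874000))/(1+1483/55150) = 8517/10000 ≈ 0.851700
step 7 [3.5y] zero: DF = P = 823/1000 ≈ 0.823000
step 8 [4y] bond c/2=17/400: DF=(4473091/4000000 − 17/400·(0.984000+0.952300+0.944700+0.908300+0.874000+0.851700+0.823000))/(1+17/400) = 8143/10000 ≈ 0.814300

1 1/2 123/125
2 1 9523/10000
3 3/2 9447/10000
4 2 9083/10000
5 5/2 437/500
6 3 8517/10000
7 7/2 823/1000
8 4 8143/10000
f(1.5y,3y) = ((9447/10000)/(8517/10000) − 1)/(3/2) = 620/8517 ≈ 7.2796%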